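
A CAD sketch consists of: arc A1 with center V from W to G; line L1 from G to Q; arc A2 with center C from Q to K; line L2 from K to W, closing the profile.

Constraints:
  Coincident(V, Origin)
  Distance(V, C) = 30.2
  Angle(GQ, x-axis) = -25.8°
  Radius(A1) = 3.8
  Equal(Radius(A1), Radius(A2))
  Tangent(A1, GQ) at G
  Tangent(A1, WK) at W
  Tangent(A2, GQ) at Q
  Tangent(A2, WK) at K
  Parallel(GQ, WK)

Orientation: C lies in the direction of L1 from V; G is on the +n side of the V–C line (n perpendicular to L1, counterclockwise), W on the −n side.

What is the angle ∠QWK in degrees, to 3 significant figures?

14.1°

The slot axis is L1's direction at -25.8°, so u = (cos -25.8°, sin -25.8°) = (0.900, -0.435) and n = (−sin -25.8°, cos -25.8°) = (0.435, 0.900). V is at the origin and C lies 30.2 along u from V, so C = 30.2·u = (27.2, -13.1). Tangency of A1 to both parallel lines with radius 3.8 puts G and W at V ± 3.8·n: G = (1.65, 3.42), W = (-1.65, -3.42). Equal radii place Q and K the same way about C: Q = C + 3.8·n = (28.8, -9.72), K = C − 3.8·n = (25.5, -16.6). Then cos ∠QWK = WQ·WK / (|WQ||WK|), giving 14.1°.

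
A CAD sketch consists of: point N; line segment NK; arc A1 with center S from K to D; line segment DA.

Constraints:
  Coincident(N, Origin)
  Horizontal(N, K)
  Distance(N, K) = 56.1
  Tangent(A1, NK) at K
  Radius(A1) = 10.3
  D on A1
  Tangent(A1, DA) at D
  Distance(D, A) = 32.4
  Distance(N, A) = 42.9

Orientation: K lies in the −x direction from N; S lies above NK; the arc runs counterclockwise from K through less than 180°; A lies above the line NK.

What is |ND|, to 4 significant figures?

47.80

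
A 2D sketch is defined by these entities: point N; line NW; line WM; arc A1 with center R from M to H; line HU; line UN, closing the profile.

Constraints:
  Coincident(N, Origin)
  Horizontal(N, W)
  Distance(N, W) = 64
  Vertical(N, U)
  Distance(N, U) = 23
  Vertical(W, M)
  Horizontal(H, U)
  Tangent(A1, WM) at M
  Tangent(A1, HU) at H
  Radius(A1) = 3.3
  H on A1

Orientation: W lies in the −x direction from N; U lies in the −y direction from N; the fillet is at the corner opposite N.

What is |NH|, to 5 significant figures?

64.911

N is at the origin; NW is horizontal with |NW| = 64.0 and W on the −x side, so W = (-64.000, 0.0000). NU is vertical with |NU| = 23.0 and U on the −y side, so U = (0.0000, -23.000). The virtual corner opposite N is at (-64.000, -23.000). Tangency of A1 to WM means the radius RM is perpendicular to WM and tangency of A1 to HU means the radius RH is perpendicular to HU, with radius 3.3, so the center R sits 3.3 in from both sides at R = (-60.700, -19.700). That places the tangent points at M = (-64.000, -19.700) on WM and H = (-60.700, -23.000) on HU. Then |NH| = |H − N| = 64.911.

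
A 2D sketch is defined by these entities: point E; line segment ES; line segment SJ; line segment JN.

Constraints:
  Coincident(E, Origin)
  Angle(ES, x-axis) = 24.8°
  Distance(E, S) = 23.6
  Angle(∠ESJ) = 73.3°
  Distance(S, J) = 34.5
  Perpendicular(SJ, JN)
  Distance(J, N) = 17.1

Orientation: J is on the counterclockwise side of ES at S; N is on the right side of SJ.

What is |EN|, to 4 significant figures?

48.42

E is at the origin; ES runs at 24.8° with length 23.6, so S = 23.6·(cos 24.8°, sin 24.8°) = (21.42, 9.899). ∠ESJ = 73.3°, so SJ runs at 24.8° + (180° − 73.3°) = 131.5° from the x-axis; with |SJ| = 34.5, J = S + 34.5·(cos 131.5°, sin 131.5°) = (-1.437, 35.74). SJ ⟂ JN; with |JN| = 17.1 on the right of SJ, N = J + 17.1·(0.7490, 0.6626) = (11.37, 47.07). Then |EN| = |N − E| = 48.42.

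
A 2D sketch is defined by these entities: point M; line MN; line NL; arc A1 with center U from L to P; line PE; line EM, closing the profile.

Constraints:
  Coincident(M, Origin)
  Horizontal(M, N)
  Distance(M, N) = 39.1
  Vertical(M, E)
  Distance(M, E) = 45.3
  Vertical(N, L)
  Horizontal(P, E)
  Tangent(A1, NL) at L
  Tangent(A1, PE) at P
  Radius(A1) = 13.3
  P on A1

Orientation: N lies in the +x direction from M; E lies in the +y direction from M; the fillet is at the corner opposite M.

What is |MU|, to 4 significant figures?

41.11

M is at the origin; M and N share the same y with |MN| = 39.1 and N on the +x side, so N = (39.10, 0.000). M and E share the same x with |ME| = 45.3 and E on the +y side, so E = (0.000, 45.30). The virtual corner opposite M is at (39.10, 45.30). A1 meets NL tangentially, so UL is at right angles to NL and A1 meets PE tangentially, so UP is at right angles to PE, with radius 13.3, so the center U sits 13.3 in from both sides at U = (25.80, 32.00). Then |MU| = |U − M| = 41.11.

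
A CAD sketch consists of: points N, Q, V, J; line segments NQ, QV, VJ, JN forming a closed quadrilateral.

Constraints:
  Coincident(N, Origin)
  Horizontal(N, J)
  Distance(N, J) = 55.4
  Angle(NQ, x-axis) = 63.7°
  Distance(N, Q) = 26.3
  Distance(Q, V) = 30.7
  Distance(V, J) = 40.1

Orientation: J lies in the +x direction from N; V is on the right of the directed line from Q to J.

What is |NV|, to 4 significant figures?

17.29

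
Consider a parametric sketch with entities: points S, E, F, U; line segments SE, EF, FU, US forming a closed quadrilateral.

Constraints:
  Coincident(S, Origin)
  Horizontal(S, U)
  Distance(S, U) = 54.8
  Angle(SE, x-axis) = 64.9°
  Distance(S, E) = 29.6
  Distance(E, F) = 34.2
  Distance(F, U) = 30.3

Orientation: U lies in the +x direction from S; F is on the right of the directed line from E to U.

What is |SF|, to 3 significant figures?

25.4

Checks: |EF| = 34.20 ✓; |FU| = 30.30 ✓.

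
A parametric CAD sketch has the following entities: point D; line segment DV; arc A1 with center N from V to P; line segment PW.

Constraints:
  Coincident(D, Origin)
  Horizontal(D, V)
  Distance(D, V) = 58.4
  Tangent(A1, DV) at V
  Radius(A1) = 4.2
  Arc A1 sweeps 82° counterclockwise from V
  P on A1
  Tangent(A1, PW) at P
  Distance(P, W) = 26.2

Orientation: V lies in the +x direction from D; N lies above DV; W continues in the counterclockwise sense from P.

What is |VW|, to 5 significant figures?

30.574

D is at the origin; DV is horizontal with |DV| = 58.4 and V on the +x side, so V = (58.400, 0.0000). A1 meets DV tangentially, so NV is at right angles to DV, so N = V + (0, 4.2) = (58.400, 4.2000). On A1, V sits at bearing -90° from N; an 82° counterclockwise sweep puts P at bearing -8°, so P = N + 4.2·(cos -8°, sin -8°) = (62.559, 3.6155). Tangency of A1 to PW means the radius NP is perpendicular to PW, so PW runs along (−sin -8°, cos -8°); with |PW| = 26.2, W = (66.205, 29.560). Then |VW| = |W − V| = 30.574.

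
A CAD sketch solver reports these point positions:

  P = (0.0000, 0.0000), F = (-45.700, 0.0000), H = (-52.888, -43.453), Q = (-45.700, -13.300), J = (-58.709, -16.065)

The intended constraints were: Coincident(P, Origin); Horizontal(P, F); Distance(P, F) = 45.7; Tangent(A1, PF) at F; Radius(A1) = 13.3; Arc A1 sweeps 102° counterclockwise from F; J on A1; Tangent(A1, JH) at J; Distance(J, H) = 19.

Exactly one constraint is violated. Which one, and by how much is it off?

Distance(J, H) = 19 — off by 9.00.

P = (0.00, 0.00) ✓; P.y = 0.00, F.y = 0.00 ✓; |PF| = 45.70 ✓; ∠(QF, FP) = 90.00° ✓; |QF| = 13.30 ✓; bearing(Q→J) − bearing(Q→F) = 102.0° ✓; |QJ| = 13.30 ✓; ∠(QJ, JH) = 90.00° ✓; |JH| = 28.00 ✗.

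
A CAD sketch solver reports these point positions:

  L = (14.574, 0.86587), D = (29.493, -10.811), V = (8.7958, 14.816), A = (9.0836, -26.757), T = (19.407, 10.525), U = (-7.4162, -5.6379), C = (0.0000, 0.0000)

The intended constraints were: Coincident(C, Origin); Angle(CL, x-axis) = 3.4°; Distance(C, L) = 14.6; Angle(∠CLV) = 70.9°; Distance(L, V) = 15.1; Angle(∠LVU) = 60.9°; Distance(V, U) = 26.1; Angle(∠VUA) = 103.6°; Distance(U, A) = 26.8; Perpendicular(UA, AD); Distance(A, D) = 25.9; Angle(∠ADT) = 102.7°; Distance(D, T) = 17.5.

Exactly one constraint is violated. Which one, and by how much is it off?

Distance(D, T) = 17.5 — off by 6.10.

C = (0.00, 0.00) ✓; CL at 3.400° ✓; |CL| = 14.60 ✓; ∠CLV = 70.90° ✓; |LV| = 15.10 ✓; ∠LVU = 60.90° ✓; |VU| = 26.10 ✓; ∠VUA = 103.6° ✓; |UA| = 26.80 ✓; ∠(UA, AD) = 90.00° ✓; |AD| = 25.90 ✓; ∠ADT = 102.7° ✓; |DT| = 23.60 ✗.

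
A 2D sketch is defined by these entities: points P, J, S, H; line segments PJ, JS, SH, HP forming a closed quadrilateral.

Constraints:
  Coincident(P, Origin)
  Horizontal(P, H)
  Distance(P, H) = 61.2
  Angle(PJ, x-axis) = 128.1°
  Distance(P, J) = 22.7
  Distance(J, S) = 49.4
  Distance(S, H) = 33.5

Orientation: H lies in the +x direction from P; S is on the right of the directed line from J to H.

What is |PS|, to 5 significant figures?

29.424

P is at the origin; PH is horizontal with |PH| = 61.2 and H in +x, so H = (61.2, 0). PJ runs at 128.1° with |PJ| = 22.7, so J = (-14.007, 17.863). S is determined by |JS| = 49.4 and |SH| = 33.5 together: it lies at the intersection of circle(J, 49.4) and circle(H, 33.5). With |JH| = 77.299, the foot of the radical line on JH is 47.176 from J and the perpendicular offset is √(49.4² − 47.176²) = 14.657. Taking the right-of-JH solution: S = (28.505, -7.2987).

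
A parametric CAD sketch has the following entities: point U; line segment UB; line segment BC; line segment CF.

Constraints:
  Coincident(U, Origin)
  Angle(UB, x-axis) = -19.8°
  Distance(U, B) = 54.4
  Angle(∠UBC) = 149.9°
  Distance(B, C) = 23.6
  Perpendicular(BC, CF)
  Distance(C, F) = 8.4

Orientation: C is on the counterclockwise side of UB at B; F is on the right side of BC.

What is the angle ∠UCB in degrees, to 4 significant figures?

21.11°

U is at the origin; UB runs at -19.8° with length 54.4, so B = 54.4·(cos -19.8°, sin -19.8°) = (51.18, -18.43). ∠UBC = 149.9°, so BC runs at -19.8° + (180° − 149.9°) = 10.30° from the x-axis; with |BC| = 23.6, C = B + 23.6·(cos 10.30°, sin 10.30°) = (74.40, -14.21). Then cos ∠UCB = CU·CB / (|CU||CB|), giving 21.11°.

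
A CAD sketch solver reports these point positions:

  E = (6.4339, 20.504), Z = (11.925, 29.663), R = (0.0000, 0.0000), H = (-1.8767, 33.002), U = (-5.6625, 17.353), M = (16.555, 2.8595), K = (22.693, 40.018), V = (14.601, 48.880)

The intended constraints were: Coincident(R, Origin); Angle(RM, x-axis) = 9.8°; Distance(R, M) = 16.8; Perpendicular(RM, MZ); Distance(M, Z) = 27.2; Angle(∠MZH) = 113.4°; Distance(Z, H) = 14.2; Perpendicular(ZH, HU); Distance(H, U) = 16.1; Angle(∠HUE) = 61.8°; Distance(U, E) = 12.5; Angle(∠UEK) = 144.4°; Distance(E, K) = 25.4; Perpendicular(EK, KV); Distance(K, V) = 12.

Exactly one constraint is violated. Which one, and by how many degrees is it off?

Perpendicular(EK, KV) — off by 7.80°.

R = (0.00, 0.00) ✓; RM at 9.800° ✓; |RM| = 16.80 ✓; ∠(RM, MZ) = 90.00° ✓; |MZ| = 27.20 ✓; ∠MZH = 113.4° ✓; |ZH| = 14.20 ✓; ∠(ZH, HU) = 90.00° ✓; |HU| = 16.10 ✓; ∠HUE = 61.80° ✓; |UE| = 12.50 ✓; ∠UEK = 144.4° ✓; |EK| = 25.40 ✓; ∠(EK, KV) = 82.20° ✗; |KV| = 12.00 ✓.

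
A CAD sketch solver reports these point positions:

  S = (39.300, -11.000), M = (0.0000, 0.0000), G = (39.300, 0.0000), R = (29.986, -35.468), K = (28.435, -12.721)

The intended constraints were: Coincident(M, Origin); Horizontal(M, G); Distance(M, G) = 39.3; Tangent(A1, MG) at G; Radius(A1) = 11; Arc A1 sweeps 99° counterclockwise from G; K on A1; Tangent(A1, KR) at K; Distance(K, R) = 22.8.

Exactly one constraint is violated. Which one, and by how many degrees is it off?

Tangent(A1, KR) at K — off by 5.10°.

M = (0.00, 0.00) ✓; M.y = 0.00, G.y = 0.00 ✓; |MG| = 39.30 ✓; ∠(SG, GM) = 90.00° ✓; |SG| = 11.00 ✓; bearing(S→K) − bearing(S→G) = 99.00° ✓; |SK| = 11.00 ✓; ∠(SK, KR) = 95.10° ✗; |KR| = 22.80 ✓.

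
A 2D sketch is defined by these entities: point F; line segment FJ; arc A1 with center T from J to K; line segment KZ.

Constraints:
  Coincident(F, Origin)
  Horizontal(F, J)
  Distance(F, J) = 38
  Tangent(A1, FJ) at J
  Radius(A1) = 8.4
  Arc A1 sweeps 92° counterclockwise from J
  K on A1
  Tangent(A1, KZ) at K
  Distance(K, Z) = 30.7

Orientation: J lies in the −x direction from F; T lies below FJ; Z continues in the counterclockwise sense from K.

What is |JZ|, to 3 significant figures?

40.0

F is at the origin; FJ is horizontal with |FJ| = 38.0 and J on the −x side, so J = (-38.0, 0.00). The tangent condition forces TJ to be normal to FJ, so T = J + (0, -8.4) = (-38.0, -8.40). On A1, J sits at bearing 90° from T; a 92° counterclockwise sweep puts K at bearing 182°, so K = T + 8.4·(cos 182°, sin 182°) = (-46.4, -8.69). Tangency of A1 to KZ means the radius TK is perpendicular to KZ, so KZ runs along (−sin 182°, cos 182°); with |KZ| = 30.7, Z = (-45.3, -39.4). Then |JZ| = |Z − J| = 40.0.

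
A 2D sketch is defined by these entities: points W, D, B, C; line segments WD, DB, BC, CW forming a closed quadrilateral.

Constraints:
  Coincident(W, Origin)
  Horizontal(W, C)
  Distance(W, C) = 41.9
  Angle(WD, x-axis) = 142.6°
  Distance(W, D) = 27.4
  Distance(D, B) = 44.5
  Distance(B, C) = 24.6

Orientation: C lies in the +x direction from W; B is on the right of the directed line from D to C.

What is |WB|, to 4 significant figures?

18.09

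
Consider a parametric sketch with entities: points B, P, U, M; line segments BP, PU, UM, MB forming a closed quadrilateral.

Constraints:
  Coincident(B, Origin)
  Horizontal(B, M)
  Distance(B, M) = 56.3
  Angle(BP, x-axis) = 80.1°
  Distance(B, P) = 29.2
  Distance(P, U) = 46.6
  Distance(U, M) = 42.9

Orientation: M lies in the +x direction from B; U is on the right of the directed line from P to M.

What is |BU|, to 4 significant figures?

23.34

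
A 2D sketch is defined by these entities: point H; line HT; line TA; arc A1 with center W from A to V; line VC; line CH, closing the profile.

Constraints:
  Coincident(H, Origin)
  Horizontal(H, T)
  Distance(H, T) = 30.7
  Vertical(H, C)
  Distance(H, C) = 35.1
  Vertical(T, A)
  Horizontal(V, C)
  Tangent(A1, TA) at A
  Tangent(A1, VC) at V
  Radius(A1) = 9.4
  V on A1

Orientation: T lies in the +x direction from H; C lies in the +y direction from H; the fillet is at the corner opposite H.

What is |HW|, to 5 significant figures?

33.379

H is at the origin; HT is horizontal with |HT| = 30.7 and T on the +x side, so T = (30.700, 0.0000). HC is vertical with |HC| = 35.1 and C on the +y side, so C = (0.0000, 35.100). The virtual corner opposite H is at (30.700, 35.100). Tangency of A1 to TA means the radius WA is perpendicular to TA and A1 meets VC tangentially, so WV is at right angles to VC, with radius 9.4, so the center W sits 9.4 in from both sides at W = (21.300, 25.700). Then |HW| = |W − H| = 33.379.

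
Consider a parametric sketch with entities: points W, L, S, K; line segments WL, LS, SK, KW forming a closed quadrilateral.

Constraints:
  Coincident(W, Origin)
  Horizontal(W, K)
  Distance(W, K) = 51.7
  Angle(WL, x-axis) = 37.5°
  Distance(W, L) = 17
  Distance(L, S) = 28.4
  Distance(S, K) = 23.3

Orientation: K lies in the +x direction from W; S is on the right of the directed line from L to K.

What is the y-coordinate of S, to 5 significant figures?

-11.609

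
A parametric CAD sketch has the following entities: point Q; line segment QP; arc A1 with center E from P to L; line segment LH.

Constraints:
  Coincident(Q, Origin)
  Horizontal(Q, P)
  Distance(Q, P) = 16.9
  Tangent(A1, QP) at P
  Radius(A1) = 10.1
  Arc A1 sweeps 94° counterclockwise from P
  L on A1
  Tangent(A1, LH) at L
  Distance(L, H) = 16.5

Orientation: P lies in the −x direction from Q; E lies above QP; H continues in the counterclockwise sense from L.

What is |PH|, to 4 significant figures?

28.69

Q is at the origin; Q and P share the same y with |QP| = 16.9 and P on the −x side, so P = (-16.90, 0.000). Since A1 is tangent to QP there, EP ⟂ QP, so E = P + (0, 10.1) = (-16.90, 10.10). On A1, P sits at bearing -90° from E; a 94° counterclockwise sweep puts L at bearing 4°, so L = E + 10.1·(cos 4°, sin 4°) = (-6.825, 10.80). Tangency of A1 to LH means the radius EL is perpendicular to LH, so LH runs along (−sin 4°, cos 4°); with |LH| = 16.5, H = (-7.976, 27.26). Then |PH| = |H − P| = 28.69.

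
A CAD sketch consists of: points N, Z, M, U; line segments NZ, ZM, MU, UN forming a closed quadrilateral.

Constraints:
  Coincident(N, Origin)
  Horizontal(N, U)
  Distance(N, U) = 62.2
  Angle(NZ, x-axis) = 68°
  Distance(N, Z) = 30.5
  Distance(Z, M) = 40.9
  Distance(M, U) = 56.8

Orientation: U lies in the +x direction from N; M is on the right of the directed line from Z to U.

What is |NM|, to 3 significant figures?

14.1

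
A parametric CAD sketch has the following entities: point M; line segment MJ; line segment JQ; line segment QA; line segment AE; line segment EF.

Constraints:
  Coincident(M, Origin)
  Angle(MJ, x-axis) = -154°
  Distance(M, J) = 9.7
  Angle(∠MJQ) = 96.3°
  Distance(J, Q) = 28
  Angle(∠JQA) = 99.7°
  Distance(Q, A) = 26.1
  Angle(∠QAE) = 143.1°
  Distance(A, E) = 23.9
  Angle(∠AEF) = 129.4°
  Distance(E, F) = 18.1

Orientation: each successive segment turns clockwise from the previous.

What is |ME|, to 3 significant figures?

43.6

M is at the origin; MJ runs at -154.0° with length 9.7, so J = (-8.72, -4.25). ∠MJQ = 96.3° gives JQ at 122° from the x-axis; with |JQ| = 28.0, Q = (-23.7, 19.4). ∠JQA = 99.7° gives QA at 42.0° from the x-axis; with |QA| = 26.1, A = (-4.28, 36.9). ∠QAE = 143.1° gives AE at 5.10° from the x-axis; with |AE| = 23.9, E = (19.5, 39.0). Then |ME| = |E − M| = 43.6.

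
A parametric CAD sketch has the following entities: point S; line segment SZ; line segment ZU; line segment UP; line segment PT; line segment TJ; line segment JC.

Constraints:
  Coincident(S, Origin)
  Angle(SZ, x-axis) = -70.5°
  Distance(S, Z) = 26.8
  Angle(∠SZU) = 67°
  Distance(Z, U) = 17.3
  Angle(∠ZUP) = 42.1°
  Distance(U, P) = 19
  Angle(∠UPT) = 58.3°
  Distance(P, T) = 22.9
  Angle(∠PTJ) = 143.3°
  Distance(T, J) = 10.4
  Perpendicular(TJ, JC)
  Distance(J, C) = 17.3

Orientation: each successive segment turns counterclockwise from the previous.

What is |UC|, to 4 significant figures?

11.60

∠PTJ = 143.3° gives TJ at -21.20° from the x-axis; with |TJ| = 10.4, J = (24.57, -36.87). The perpendicularity gives JC at right angles to TJ, so JC runs at 68.80°; with |JC| = 17.3, C = (30.82, -20.74). Then |UC| = |C − U| = 11.60.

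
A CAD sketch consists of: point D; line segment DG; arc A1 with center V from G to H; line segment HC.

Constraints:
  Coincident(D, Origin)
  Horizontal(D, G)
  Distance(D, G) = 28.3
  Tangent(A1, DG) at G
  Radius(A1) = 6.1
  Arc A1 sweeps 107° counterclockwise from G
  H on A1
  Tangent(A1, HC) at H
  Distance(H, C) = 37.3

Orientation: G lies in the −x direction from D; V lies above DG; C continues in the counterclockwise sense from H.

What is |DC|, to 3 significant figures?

54.9

D is at the origin; DG is horizontal with |DG| = 28.3 and G on the −x side, so G = (-28.3, 0.00). The tangent condition forces VG to be normal to DG, so V = G + (0, 6.1) = (-28.3, 6.10). On A1, G sits at bearing -90° from V; a 107° counterclockwise sweep puts H at bearing 17°, so H = V + 6.1·(cos 17°, sin 17°) = (-22.5, 7.88). Tangency of A1 to HC means the radius VH is perpendicular to HC, so HC runs along (−sin 17°, cos 17°); with |HC| = 37.3, C = (-33.4, 43.6). Then |DC| = |C − D| = 54.9.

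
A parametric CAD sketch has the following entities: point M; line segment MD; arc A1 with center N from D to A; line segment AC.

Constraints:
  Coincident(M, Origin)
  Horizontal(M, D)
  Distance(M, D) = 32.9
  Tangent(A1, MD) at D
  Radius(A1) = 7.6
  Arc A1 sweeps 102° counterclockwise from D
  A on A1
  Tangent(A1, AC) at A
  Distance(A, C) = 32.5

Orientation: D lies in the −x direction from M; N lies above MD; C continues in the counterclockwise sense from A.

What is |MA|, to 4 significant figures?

27.07

M is at the origin; MD is horizontal with |MD| = 32.9 and D on the −x side, so D = (-32.90, 0.000). Since A1 is tangent to MD there, ND ⟂ MD, so N = D + (0, 7.6) = (-32.90, 7.600). On A1, D sits at bearing -90° from N; a 102° counterclockwise sweep puts A at bearing 12°, so A = N + 7.6·(cos 12°, sin 12°) = (-25.47, 9.180). Then |MA| = |A − M| = 27.07.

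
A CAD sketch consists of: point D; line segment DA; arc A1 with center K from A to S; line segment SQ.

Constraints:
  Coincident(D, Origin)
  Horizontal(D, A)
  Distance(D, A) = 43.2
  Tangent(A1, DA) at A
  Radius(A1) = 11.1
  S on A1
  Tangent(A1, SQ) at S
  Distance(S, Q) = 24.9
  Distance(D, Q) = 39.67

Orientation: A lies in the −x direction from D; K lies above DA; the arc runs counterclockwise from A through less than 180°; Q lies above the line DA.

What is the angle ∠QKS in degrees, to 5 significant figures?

65.973°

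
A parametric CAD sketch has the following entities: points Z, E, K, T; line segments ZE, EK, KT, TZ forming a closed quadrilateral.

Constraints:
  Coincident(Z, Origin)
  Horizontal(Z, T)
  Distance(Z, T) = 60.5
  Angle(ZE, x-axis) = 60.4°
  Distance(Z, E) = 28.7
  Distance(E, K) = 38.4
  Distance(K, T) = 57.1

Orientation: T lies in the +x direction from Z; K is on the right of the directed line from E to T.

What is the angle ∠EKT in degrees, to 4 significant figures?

63.36°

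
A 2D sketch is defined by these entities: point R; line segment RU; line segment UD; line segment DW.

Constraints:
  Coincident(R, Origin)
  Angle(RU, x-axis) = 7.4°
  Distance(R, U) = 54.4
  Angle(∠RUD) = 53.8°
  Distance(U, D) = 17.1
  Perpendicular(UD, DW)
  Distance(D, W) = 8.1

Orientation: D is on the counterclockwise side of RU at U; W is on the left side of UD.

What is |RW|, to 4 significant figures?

38.83

R is at the origin; RU runs at 7.4° with length 54.4, so U = 54.4·(cos 7.4°, sin 7.4°) = (53.95, 7.006). ∠RUD = 53.8°, so UD runs at 7.4° + (180° − 53.8°) = 133.6° from the x-axis; with |UD| = 17.1, D = U + 17.1·(cos 133.6°, sin 133.6°) = (42.15, 19.39). UD ⟂ DW; with |DW| = 8.1 on the left of UD, W = D + 8.1·(-0.7242, -0.6896) = (36.29, 13.80). Then |RW| = |W − R| = 38.83.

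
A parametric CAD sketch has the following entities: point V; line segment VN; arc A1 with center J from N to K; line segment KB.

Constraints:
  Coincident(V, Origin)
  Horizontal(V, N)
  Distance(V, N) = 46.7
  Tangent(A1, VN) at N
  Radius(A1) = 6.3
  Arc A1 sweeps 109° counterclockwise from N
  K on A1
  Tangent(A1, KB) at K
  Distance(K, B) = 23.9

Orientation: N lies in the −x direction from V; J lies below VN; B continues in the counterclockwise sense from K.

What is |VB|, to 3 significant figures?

54.5

On A1, N sits at bearing 90° from J; a 109° counterclockwise sweep puts K at bearing 199°, so K = J + 6.3·(cos 199°, sin 199°) = (-52.7, -8.35). The tangent condition forces JK to be normal to KB, so KB runs along (−sin 199°, cos 199°); with |KB| = 23.9, B = (-44.9, -30.9). Then |VB| = |B − V| = 54.5.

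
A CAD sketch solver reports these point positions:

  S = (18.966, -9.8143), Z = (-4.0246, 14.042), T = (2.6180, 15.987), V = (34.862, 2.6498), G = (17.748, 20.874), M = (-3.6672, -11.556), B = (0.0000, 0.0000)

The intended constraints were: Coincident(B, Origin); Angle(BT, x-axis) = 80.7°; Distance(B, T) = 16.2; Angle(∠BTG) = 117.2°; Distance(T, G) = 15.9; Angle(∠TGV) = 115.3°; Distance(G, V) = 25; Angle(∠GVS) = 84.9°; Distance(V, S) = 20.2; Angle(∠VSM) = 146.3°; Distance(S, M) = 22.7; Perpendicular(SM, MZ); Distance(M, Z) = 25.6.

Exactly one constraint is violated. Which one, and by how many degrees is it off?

Perpendicular(SM, MZ) — off by 3.60°.

B = (0.00, 0.00) ✓; BT at 80.70° ✓; |BT| = 16.20 ✓; ∠BTG = 117.2° ✓; |TG| = 15.90 ✓; ∠TGV = 115.3° ✓; |GV| = 25.00 ✓; ∠GVS = 84.90° ✓; |VS| = 20.20 ✓; ∠VSM = 146.3° ✓; |SM| = 22.70 ✓; ∠(SM, MZ) = 93.60° ✗; |MZ| = 25.60 ✓.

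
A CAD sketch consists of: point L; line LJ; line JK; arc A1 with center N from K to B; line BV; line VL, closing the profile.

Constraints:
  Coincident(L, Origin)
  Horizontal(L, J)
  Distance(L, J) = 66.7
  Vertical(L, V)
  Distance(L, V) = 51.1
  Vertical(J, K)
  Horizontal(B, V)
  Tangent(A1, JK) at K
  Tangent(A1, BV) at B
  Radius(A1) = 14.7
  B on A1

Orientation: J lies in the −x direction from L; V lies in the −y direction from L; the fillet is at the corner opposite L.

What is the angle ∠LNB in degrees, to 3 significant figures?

125°

L is at the origin; L and J share the same y with |LJ| = 66.7 and J on the −x side, so J = (-66.7, 0.00). LV is vertical with |LV| = 51.1 and V on the −y side, so V = (0.00, -51.1). The virtual corner opposite L is at (-66.7, -51.1). The tangent condition forces NK to be normal to JK and since A1 is tangent to BV there, NB ⟂ BV, with radius 14.7, so the center N sits 14.7 in from both sides at N = (-52.0, -36.4). That places the tangent points at K = (-66.7, -36.4) on JK and B = (-52.0, -51.1) on BV. Then cos ∠LNB = NL·NB / (|NL||NB|), giving 125°.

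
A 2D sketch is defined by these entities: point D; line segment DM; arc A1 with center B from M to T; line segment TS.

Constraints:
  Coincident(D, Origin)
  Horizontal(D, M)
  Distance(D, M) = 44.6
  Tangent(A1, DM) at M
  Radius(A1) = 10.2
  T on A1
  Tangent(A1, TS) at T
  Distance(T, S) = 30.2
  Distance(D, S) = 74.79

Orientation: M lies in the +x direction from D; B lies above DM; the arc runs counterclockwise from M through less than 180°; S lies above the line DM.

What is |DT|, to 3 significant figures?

54.0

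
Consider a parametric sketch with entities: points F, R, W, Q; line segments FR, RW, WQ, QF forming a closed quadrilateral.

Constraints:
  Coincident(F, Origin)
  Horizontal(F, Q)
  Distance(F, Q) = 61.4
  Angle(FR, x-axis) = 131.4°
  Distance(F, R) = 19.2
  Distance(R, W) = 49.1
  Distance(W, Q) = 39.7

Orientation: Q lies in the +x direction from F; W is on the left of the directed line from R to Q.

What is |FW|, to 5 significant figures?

44.796

F is at the origin; F and Q share the same y with |FQ| = 61.4 and Q in +x, so Q = (61.4, 0). FR runs at 131.4° with |FR| = 19.2, so R = (-12.697, 14.402). W is determined by |RW| = 49.1 and |WQ| = 39.7 together: it lies at the intersection of circle(R, 49.1) and circle(Q, 39.7). With |RQ| = 75.484, the foot of the radical line on RQ is 43.271 from R and the perpendicular offset is √(49.1² − 43.271²) = 23.204. Taking the left-of-RQ solution: W = (34.206, 28.924).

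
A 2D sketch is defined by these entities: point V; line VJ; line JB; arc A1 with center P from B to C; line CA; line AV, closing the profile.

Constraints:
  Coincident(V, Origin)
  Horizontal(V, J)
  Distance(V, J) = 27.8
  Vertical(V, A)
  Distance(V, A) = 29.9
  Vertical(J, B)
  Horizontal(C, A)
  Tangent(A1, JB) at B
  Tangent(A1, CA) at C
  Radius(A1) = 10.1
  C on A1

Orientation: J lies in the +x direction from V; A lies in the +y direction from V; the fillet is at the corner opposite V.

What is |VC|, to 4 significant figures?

34.75

V is at the origin; VJ is horizontal with |VJ| = 27.8 and J on the +x side, so J = (27.80, 0.000). V and A share the same x with |VA| = 29.9 and A on the +y side, so A = (0.000, 29.90). The virtual corner opposite V is at (27.80, 29.90). A1 meets JB tangentially, so PB is at right angles to JB and since A1 is tangent to CA there, PC ⟂ CA, with radius 10.1, so the center P sits 10.1 in from both sides at P = (17.70, 19.80). That places the tangent points at B = (27.80, 19.80) on JB and C = (17.70, 29.90) on CA. Then |VC| = |C − V| = 34.75.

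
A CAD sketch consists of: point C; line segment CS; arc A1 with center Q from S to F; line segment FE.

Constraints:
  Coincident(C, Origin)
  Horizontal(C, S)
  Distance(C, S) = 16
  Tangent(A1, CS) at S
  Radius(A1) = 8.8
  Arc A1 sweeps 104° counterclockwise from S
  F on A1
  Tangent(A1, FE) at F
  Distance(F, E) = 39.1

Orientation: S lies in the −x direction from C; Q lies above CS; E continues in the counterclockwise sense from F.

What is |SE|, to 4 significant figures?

48.88

C is at the origin; CS is horizontal with |CS| = 16.0 and S on the −x side, so S = (-16.00, 0.000). A1 meets CS tangentially, so QS is at right angles to CS, so Q = S + (0, 8.8) = (-16.00, 8.800). On A1, S sits at bearing -90° from Q; a 104° counterclockwise sweep puts F at bearing 14°, so F = Q + 8.8·(cos 14°, sin 14°) = (-7.461, 10.93). Tangency of A1 to FE means the radius QF is perpendicular to FE, so FE runs along (−sin 14°, cos 14°); with |FE| = 39.1, E = (-16.92, 48.87). Then |SE| = |E − S| = 48.88.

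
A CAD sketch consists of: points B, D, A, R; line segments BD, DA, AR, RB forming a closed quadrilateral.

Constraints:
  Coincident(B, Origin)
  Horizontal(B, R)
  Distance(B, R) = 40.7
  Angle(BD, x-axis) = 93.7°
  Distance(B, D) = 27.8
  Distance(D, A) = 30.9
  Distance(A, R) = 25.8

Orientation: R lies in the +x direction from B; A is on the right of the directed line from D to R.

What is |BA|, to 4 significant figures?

15.07

B is at the origin; B and R share the same y with |BR| = 40.7 and R in +x, so R = (40.7, 0). BD runs at 93.7° with |BD| = 27.8, so D = (-1.794, 27.74). A is determined by |DA| = 30.9 and |AR| = 25.8 together: it lies at the intersection of circle(D, 30.9) and circle(R, 25.8). With |DR| = 50.75, the foot of the radical line on DR is 28.22 from D and the perpendicular offset is √(30.9² − 28.22²) = 12.58. Taking the right-of-DR solution: A = (14.96, 1.779).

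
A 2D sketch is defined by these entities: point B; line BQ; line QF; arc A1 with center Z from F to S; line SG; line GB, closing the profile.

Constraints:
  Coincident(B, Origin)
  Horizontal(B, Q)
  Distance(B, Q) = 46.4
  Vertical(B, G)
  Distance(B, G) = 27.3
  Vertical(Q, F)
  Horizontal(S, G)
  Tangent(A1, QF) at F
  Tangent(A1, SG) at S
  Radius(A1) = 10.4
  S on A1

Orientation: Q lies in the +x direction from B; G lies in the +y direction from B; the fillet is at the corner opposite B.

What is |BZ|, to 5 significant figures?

39.769

B is at the origin; BQ is horizontal with |BQ| = 46.4 and Q on the +x side, so Q = (46.400, 0.0000). B and G share the same x with |BG| = 27.3 and G on the +y side, so G = (0.0000, 27.300). The virtual corner opposite B is at (46.400, 27.300). Tangency of A1 to QF means the radius ZF is perpendicular to QF and since A1 is tangent to SG there, ZS ⟂ SG, with radius 10.4, so the center Z sits 10.4 in from both sides at Z = (36.000, 16.900). Then |BZ| = |Z − B| = 39.769.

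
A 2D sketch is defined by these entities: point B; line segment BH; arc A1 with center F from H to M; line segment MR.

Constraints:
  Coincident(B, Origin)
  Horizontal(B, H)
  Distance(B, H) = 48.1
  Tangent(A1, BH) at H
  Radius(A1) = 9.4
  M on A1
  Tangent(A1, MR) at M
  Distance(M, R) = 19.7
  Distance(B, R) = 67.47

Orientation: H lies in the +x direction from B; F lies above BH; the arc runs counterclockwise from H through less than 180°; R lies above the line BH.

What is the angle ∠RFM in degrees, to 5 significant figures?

64.492°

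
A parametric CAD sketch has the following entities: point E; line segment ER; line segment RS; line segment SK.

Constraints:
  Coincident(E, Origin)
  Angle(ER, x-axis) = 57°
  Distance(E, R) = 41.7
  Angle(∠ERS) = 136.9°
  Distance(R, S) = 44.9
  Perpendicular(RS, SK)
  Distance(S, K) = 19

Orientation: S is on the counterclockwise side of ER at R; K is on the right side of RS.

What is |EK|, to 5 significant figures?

89.066

E is at the origin; ER runs at 57.0° with length 41.7, so R = 41.7·(cos 57.0°, sin 57.0°) = (22.711, 34.973). ∠ERS = 136.9°, so RS runs at 57.0° + (180° − 136.9°) = 100.10° from the x-axis; with |RS| = 44.9, S = R + 44.9·(cos 100.10°, sin 100.10°) = (14.837, 79.177). The perpendicularity gives SK at right angles to RS; with |SK| = 19.0 on the right of RS, K = S + 19.0·(0.98450, 0.17537) = (33.543, 82.509). Then |EK| = |K − E| = 89.066.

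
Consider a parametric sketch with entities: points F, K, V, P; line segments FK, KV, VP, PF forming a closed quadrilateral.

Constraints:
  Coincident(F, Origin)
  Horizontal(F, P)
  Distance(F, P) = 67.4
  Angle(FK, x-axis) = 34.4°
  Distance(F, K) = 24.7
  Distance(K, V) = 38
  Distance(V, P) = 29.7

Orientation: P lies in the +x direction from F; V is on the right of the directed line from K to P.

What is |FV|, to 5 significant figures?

45.978

Checks: |KV| = 38.00 ✓; |VP| = 29.70 ✓.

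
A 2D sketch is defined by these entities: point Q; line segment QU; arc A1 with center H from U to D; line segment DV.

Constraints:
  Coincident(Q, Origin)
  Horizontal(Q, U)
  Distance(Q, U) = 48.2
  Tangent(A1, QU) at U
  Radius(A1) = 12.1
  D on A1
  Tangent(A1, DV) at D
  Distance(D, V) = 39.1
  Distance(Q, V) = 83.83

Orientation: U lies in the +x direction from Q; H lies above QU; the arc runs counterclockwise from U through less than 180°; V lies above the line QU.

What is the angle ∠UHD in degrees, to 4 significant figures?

76.17°

Q is at the origin; Q and U share the same y with |QU| = 48.2 and U on the +x side, so U = (48.20, 0.000). Since A1 is tangent to QU there, HU ⟂ QU, so H = U + (0, 12.1) = (48.20, 12.10). Since HD ⟂ DV (tangency), |HV| = √(12.1² + 39.1²) = 40.93 regardless of where D sits on A1. So V lies on both circle(Q, 83.83) and circle(H, 40.93); the above-QU intersection is V = (69.30, 47.17). D is the foot of the tangent from V: D = (59.95, 9.207).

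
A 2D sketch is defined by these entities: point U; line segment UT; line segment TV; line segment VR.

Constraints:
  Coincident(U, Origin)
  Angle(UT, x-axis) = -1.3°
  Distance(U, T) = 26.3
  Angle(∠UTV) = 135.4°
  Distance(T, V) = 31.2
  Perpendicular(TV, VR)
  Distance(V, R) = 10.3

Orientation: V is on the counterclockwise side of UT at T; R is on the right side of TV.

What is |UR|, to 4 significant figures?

57.62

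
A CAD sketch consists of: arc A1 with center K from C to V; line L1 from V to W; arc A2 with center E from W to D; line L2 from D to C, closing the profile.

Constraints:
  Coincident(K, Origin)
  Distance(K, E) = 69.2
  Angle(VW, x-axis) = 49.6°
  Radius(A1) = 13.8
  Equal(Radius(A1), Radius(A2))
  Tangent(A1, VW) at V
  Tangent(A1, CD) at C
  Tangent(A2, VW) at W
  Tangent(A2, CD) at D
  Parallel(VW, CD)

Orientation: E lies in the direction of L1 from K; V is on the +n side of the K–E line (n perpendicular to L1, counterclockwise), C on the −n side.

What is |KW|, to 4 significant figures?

70.56

The slot axis is L1's direction at 49.6°, so u = (cos 49.6°, sin 49.6°) = (0.6481, 0.7615) and n = (−sin 49.6°, cos 49.6°) = (-0.7615, 0.6481). K is at the origin and E lies 69.2 along u from K, so E = 69.2·u = (44.85, 52.70). Tangency of A1 to both parallel lines with radius 13.8 puts V and C at K ± 13.8·n: V = (-10.51, 8.944), C = (10.51, -8.944). Equal radii place W and D the same way about E: W = E + 13.8·n = (34.34, 61.64), D = E − 13.8·n = (55.36, 43.75). Then |KW| = |W − K| = 70.56.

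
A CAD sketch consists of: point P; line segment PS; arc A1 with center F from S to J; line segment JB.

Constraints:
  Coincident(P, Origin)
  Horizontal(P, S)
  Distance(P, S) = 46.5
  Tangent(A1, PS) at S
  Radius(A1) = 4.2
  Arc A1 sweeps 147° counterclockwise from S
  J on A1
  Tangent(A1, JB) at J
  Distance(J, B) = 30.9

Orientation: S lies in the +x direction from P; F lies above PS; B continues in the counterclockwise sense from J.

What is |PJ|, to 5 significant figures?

49.395

P is at the origin; P and S share the same y with |PS| = 46.5 and S on the +x side, so S = (46.500, 0.0000). Tangency of A1 to PS means the radius FS is perpendicular to PS, so F = S + (0, 4.2) = (46.500, 4.2000). On A1, S sits at bearing -90° from F; a 147° counterclockwise sweep puts J at bearing 57°, so J = F + 4.2·(cos 57°, sin 57°) = (48.787, 7.7224). Then |PJ| = |J − P| = 49.395.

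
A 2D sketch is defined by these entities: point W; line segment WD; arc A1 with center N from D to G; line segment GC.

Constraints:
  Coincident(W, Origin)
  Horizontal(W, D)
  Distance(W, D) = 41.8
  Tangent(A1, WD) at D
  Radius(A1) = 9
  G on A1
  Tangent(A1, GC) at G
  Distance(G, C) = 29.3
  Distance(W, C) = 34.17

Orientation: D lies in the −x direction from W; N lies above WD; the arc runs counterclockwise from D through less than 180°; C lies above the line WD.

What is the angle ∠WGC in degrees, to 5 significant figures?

64.194°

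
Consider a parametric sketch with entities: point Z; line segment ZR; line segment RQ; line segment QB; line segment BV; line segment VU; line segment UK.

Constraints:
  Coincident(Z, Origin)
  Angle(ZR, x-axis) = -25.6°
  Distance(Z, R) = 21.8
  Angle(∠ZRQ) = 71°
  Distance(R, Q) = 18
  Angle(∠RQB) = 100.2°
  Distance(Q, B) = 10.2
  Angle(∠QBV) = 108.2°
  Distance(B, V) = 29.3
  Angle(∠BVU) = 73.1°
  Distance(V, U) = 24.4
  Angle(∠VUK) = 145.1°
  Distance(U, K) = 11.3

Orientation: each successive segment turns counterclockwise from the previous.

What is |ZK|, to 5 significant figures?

33.714

∠BVU = 73.1° gives VU at -18.100° from the x-axis; with |VU| = 24.4, U = (18.351, -20.172). ∠VUK = 145.1° gives UK at 16.800° from the x-axis; with |UK| = 11.3, K = (29.169, -16.906). Then |ZK| = |K − Z| = 33.714.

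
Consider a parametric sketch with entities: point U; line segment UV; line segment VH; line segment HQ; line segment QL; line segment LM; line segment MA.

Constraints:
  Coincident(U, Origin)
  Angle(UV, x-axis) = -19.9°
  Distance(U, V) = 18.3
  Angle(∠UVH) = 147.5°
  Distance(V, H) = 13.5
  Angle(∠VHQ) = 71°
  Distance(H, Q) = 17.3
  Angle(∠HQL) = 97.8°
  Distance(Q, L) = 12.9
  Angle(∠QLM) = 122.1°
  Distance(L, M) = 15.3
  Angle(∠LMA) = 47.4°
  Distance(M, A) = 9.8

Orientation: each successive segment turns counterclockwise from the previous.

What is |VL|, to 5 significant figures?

14.656

∠VHQ = 71.0° gives HQ at 121.60° from the x-axis; with |HQ| = 17.3, Q = (21.317, 11.451). ∠HQL = 97.8° gives QL at -156.20° from the x-axis; with |QL| = 12.9, L = (9.5142, 6.2451). Then |VL| = |L − V| = 14.656.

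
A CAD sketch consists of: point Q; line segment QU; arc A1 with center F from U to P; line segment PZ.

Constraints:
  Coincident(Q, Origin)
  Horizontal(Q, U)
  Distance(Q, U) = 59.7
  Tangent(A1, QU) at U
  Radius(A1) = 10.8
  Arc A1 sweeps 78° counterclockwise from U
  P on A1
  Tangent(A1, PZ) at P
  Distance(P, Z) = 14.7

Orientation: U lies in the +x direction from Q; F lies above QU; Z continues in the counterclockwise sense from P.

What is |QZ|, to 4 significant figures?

76.82

On A1, U sits at bearing -90° from F; a 78° counterclockwise sweep puts P at bearing -12°, so P = F + 10.8·(cos -12°, sin -12°) = (70.26, 8.555). Tangency of A1 to PZ means the radius FP is perpendicular to PZ, so PZ runs along (−sin -12°, cos -12°); with |PZ| = 14.7, Z = (73.32, 22.93). Then |QZ| = |Z − Q| = 76.82.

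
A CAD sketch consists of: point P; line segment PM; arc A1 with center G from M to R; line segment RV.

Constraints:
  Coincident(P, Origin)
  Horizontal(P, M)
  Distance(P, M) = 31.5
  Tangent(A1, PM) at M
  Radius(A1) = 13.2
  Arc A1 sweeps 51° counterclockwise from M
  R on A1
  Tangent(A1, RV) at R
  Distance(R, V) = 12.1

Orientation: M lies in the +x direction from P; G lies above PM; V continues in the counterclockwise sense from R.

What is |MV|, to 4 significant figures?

22.89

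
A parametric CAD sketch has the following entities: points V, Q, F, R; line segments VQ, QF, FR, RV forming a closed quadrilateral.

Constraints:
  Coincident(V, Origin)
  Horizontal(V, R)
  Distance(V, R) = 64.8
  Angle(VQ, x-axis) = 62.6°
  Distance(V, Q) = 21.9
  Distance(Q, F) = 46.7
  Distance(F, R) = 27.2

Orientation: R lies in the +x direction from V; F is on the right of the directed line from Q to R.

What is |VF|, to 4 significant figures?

44.43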